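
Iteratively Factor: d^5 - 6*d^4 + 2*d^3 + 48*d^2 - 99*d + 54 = (d + 3)*(d^4 - 9*d^3 + 29*d^2 - 39*d + 18) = (d - 1)*(d + 3)*(d^3 - 8*d^2 + 21*d - 18) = (d - 2)*(d - 1)*(d + 3)*(d^2 - 6*d + 9) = (d - 3)*(d - 2)*(d - 1)*(d + 3)*(d - 3)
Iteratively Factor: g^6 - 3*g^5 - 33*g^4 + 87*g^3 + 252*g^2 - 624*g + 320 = (g + 4)*(g^5 - 7*g^4 - 5*g^3 + 107*g^2 - 176*g + 80) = (g - 4)*(g + 4)*(g^4 - 3*g^3 - 17*g^2 + 39*g - 20) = (g - 4)*(g + 4)^2*(g^3 - 7*g^2 + 11*g - 5) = (g - 4)*(g - 1)*(g + 4)^2*(g^2 - 6*g + 5) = (g - 4)*(g - 1)^2*(g + 4)^2*(g - 5)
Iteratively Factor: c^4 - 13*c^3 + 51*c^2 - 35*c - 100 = (c - 5)*(c^3 - 8*c^2 + 11*c + 20) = (c - 5)^2*(c^2 - 3*c - 4) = (c - 5)^2*(c - 4)*(c + 1)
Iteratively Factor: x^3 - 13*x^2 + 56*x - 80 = (x - 4)*(x^2 - 9*x + 20) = (x - 4)^2*(x - 5)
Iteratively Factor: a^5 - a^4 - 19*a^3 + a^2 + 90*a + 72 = (a - 3)*(a^4 + 2*a^3 - 13*a^2 - 38*a - 24) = (a - 3)*(a + 1)*(a^3 + a^2 - 14*a - 24) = (a - 3)*(a + 1)*(a + 2)*(a^2 - a - 12) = (a - 4)*(a - 3)*(a + 1)*(a + 2)*(a + 3)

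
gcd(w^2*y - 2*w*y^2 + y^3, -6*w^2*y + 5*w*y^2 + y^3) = -w*y + y^2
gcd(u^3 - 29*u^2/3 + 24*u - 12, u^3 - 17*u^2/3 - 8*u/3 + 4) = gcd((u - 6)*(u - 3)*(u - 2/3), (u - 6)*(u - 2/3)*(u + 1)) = u^2 - 20*u/3 + 4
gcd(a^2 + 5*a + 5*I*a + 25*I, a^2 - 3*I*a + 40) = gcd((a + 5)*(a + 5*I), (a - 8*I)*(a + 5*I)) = a + 5*I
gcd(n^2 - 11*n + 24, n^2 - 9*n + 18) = n - 3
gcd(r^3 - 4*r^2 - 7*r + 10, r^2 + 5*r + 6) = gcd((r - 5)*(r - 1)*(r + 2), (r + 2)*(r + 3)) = r + 2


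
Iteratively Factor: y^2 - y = (y)*(y - 1)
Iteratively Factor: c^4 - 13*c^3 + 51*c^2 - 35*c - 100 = (c - 4)*(c^3 - 9*c^2 + 15*c + 25) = (c - 5)*(c - 4)*(c^2 - 4*c - 5) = (c - 5)^2*(c - 4)*(c + 1)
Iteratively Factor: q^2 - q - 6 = (q + 2)*(q - 3)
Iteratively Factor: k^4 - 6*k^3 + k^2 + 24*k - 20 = (k - 1)*(k^3 - 5*k^2 - 4*k + 20) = (k - 1)*(k + 2)*(k^2 - 7*k + 10) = (k - 5)*(k - 1)*(k + 2)*(k - 2)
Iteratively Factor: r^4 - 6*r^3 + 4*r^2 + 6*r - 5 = (r - 1)*(r^3 - 5*r^2 - r + 5) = (r - 5)*(r - 1)*(r^2 - 1) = (r - 5)*(r - 1)^2*(r + 1)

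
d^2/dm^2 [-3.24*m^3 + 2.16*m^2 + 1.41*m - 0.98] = 4.32 - 19.44*m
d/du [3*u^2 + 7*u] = 6*u + 7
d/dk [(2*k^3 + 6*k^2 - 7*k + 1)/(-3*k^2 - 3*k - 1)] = (-6*k^4 - 12*k^3 - 45*k^2 - 6*k + 10)/(9*k^4 + 18*k^3 + 15*k^2 + 6*k + 1)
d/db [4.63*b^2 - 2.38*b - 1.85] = 9.26*b - 2.38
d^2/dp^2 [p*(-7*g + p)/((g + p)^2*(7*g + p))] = 2*(784*g^4 - 245*g^3*p - 189*g^2*p^2 - 23*g*p^3 + p^4)/(343*g^7 + 1519*g^6*p + 2667*g^5*p^2 + 2339*g^4*p^3 + 1061*g^3*p^4 + 237*g^2*p^5 + 25*g*p^6 + p^7)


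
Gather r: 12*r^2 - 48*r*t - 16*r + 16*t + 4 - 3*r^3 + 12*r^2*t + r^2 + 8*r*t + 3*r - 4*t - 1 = -3*r^3 + r^2*(12*t + 13) + r*(-40*t - 13) + 12*t + 3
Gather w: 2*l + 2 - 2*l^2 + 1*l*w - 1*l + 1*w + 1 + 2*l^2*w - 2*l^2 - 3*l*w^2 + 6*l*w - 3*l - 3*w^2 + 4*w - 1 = -4*l^2 - 2*l + w^2*(-3*l - 3) + w*(2*l^2 + 7*l + 5) + 2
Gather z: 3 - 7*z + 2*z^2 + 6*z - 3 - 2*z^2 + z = 0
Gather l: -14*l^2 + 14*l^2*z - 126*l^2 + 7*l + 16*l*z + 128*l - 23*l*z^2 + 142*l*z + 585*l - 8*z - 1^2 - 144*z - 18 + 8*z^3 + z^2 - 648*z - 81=l^2*(14*z - 140) + l*(-23*z^2 + 158*z + 720) + 8*z^3 + z^2 - 800*z - 100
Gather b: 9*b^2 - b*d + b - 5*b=9*b^2 + b*(-d - 4)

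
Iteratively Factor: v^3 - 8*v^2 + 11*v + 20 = (v - 4)*(v^2 - 4*v - 5) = (v - 5)*(v - 4)*(v + 1)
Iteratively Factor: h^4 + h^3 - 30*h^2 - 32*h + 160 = (h - 2)*(h^3 + 3*h^2 - 24*h - 80) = (h - 2)*(h + 4)*(h^2 - h - 20) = (h - 2)*(h + 4)^2*(h - 5)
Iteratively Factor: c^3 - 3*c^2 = (c - 3)*(c^2) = c*(c - 3)*(c)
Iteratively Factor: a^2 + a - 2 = (a - 1)*(a + 2)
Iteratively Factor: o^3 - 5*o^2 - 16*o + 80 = (o + 4)*(o^2 - 9*o + 20) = (o - 5)*(o + 4)*(o - 4)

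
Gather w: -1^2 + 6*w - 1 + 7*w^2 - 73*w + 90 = 7*w^2 - 67*w + 88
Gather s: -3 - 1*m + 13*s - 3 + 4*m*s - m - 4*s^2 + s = -2*m - 4*s^2 + s*(4*m + 14) - 6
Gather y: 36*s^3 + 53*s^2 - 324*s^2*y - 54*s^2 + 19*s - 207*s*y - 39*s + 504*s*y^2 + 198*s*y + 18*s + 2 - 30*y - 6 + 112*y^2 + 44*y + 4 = 36*s^3 - s^2 - 2*s + y^2*(504*s + 112) + y*(-324*s^2 - 9*s + 14)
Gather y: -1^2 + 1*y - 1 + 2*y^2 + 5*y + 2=2*y^2 + 6*y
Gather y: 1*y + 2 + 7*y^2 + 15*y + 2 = 7*y^2 + 16*y + 4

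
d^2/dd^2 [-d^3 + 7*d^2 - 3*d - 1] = 14 - 6*d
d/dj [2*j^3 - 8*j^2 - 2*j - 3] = 6*j^2 - 16*j - 2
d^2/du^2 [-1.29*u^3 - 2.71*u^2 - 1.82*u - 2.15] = -7.74*u - 5.42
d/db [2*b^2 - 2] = 4*b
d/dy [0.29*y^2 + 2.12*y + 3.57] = 0.58*y + 2.12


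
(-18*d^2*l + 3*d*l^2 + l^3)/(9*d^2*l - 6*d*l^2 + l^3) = (-6*d - l)/(3*d - l)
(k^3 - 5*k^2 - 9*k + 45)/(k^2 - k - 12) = (k^2 - 8*k + 15)/(k - 4)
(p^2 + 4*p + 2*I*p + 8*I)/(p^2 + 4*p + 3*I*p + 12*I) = (p + 2*I)/(p + 3*I)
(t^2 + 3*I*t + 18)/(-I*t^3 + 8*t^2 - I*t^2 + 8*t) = (-t^2 - 3*I*t - 18)/(t*(I*t^2 - 8*t + I*t - 8))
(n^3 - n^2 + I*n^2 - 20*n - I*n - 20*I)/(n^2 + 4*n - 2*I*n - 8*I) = (n^2 + n*(-5 + I) - 5*I)/(n - 2*I)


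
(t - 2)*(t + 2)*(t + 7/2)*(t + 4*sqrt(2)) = t^4 + 7*t^3/2 + 4*sqrt(2)*t^3 - 4*t^2 + 14*sqrt(2)*t^2 - 16*sqrt(2)*t - 14*t - 56*sqrt(2)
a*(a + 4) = a^2 + 4*a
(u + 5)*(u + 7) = u^2 + 12*u + 35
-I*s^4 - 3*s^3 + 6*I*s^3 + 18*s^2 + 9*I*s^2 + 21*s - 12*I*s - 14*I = (s - 7)*(s - 2*I)*(s - I)*(-I*s - I)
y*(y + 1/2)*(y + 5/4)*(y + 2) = y^4 + 15*y^3/4 + 33*y^2/8 + 5*y/4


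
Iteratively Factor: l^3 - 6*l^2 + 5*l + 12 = (l - 4)*(l^2 - 2*l - 3) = (l - 4)*(l - 3)*(l + 1)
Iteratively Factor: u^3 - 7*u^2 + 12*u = (u - 4)*(u^2 - 3*u) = u*(u - 4)*(u - 3)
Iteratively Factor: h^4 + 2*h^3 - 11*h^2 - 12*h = (h + 4)*(h^3 - 2*h^2 - 3*h) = h*(h + 4)*(h^2 - 2*h - 3) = h*(h - 3)*(h + 4)*(h + 1)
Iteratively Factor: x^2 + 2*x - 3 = (x + 3)*(x - 1)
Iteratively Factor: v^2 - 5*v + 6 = (v - 3)*(v - 2)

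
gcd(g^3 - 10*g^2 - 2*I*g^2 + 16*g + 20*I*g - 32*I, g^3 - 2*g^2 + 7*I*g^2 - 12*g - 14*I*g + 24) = g - 2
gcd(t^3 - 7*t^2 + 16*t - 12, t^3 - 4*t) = t - 2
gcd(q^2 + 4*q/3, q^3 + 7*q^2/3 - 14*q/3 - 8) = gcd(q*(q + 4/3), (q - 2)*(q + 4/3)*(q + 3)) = q + 4/3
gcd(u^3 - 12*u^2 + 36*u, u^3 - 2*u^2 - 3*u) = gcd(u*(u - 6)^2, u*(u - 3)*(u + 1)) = u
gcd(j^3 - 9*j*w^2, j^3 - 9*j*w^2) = -j^3 + 9*j*w^2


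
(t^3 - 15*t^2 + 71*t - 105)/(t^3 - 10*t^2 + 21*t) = (t - 5)/t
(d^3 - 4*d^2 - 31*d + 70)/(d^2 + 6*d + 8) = (d^3 - 4*d^2 - 31*d + 70)/(d^2 + 6*d + 8)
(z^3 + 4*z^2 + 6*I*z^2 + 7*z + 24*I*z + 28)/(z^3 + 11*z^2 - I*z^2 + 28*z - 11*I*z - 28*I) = (z + 7*I)/(z + 7)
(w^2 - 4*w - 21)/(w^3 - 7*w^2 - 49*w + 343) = (w + 3)/(w^2 - 49)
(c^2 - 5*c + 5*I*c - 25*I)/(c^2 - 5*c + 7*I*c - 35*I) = (c + 5*I)/(c + 7*I)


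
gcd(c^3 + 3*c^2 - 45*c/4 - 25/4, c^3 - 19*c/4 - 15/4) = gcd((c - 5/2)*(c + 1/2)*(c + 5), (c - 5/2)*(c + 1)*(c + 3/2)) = c - 5/2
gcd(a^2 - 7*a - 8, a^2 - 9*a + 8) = a - 8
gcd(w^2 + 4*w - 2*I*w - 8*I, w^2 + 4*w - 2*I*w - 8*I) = w^2 + w*(4 - 2*I) - 8*I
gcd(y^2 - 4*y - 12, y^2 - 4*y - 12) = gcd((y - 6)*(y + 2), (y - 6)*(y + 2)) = y^2 - 4*y - 12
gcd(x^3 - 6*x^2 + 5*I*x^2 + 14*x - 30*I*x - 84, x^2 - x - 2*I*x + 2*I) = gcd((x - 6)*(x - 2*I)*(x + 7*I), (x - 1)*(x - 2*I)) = x - 2*I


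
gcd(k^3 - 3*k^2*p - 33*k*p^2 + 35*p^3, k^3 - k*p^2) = -k + p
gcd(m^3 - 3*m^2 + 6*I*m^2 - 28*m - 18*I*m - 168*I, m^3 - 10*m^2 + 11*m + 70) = m - 7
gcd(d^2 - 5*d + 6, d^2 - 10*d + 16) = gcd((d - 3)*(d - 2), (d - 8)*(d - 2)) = d - 2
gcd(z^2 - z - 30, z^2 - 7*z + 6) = z - 6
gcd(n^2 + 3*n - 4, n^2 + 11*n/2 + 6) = n + 4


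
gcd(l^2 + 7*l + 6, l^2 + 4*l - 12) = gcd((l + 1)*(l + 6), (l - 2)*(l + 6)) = l + 6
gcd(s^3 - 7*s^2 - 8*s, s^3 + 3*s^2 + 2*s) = s^2 + s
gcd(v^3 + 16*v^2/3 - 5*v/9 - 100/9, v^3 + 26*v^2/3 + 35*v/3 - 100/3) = v^2 + 11*v/3 - 20/3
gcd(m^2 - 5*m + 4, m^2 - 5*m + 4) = m^2 - 5*m + 4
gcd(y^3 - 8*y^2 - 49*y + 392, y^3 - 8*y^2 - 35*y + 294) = y - 7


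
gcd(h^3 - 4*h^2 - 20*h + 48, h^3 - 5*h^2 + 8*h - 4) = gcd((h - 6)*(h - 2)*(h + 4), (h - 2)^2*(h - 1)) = h - 2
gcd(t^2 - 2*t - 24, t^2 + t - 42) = t - 6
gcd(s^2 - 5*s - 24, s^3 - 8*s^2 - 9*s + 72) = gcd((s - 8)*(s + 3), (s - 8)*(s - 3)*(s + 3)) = s^2 - 5*s - 24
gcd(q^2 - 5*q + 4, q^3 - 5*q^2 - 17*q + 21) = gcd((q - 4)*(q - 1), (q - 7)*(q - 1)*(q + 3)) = q - 1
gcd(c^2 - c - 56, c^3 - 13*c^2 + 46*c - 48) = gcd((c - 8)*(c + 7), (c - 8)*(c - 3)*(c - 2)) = c - 8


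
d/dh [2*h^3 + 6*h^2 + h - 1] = 6*h^2 + 12*h + 1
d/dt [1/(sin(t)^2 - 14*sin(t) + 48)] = 2*(7 - sin(t))*cos(t)/(sin(t)^2 - 14*sin(t) + 48)^2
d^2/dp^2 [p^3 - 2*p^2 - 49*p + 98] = 6*p - 4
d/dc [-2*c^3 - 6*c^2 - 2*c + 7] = -6*c^2 - 12*c - 2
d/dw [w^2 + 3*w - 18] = 2*w + 3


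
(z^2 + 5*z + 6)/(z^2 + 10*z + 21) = (z + 2)/(z + 7)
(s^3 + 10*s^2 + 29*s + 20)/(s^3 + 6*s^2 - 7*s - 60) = (s + 1)/(s - 3)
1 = 1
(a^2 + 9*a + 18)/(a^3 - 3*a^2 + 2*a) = (a^2 + 9*a + 18)/(a*(a^2 - 3*a + 2))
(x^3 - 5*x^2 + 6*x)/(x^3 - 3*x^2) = (x - 2)/x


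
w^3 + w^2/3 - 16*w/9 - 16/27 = (w - 4/3)*(w + 1/3)*(w + 4/3)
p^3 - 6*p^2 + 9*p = p*(p - 3)^2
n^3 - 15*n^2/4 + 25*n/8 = n*(n - 5/2)*(n - 5/4)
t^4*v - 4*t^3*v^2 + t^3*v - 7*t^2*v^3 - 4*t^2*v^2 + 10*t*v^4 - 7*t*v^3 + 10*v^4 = (t - 5*v)*(t - v)*(t + 2*v)*(t*v + v)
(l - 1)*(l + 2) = l^2 + l - 2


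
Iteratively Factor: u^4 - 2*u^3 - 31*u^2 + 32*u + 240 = (u + 4)*(u^3 - 6*u^2 - 7*u + 60) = (u - 4)*(u + 4)*(u^2 - 2*u - 15) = (u - 5)*(u - 4)*(u + 4)*(u + 3)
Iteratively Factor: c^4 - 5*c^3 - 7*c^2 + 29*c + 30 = (c - 3)*(c^3 - 2*c^2 - 13*c - 10) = (c - 3)*(c + 2)*(c^2 - 4*c - 5) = (c - 3)*(c + 1)*(c + 2)*(c - 5)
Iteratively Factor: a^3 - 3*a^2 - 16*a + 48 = (a - 3)*(a^2 - 16) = (a - 4)*(a - 3)*(a + 4)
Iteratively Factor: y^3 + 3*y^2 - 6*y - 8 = (y + 1)*(y^2 + 2*y - 8) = (y - 2)*(y + 1)*(y + 4)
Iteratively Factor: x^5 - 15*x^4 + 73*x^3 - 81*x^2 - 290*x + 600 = (x - 5)*(x^4 - 10*x^3 + 23*x^2 + 34*x - 120) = (x - 5)*(x - 3)*(x^3 - 7*x^2 + 2*x + 40) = (x - 5)^2*(x - 3)*(x^2 - 2*x - 8) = (x - 5)^2*(x - 4)*(x - 3)*(x + 2)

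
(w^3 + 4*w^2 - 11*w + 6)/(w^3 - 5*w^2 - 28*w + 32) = (w^2 + 5*w - 6)/(w^2 - 4*w - 32)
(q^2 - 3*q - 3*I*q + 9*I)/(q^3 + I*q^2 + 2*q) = (q^2 - 3*q - 3*I*q + 9*I)/(q*(q^2 + I*q + 2))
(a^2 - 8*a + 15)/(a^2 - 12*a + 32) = (a^2 - 8*a + 15)/(a^2 - 12*a + 32)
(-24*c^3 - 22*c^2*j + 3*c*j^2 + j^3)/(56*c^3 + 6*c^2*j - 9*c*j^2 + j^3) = (-6*c^2 - 7*c*j - j^2)/(14*c^2 + 5*c*j - j^2)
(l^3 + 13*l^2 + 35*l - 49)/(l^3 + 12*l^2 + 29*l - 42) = (l + 7)/(l + 6)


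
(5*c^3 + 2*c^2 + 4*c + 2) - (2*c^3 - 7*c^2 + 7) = 3*c^3 + 9*c^2 + 4*c - 5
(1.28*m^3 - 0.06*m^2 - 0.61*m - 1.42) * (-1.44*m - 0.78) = -1.8432*m^4 - 0.912*m^3 + 0.9252*m^2 + 2.5206*m + 1.1076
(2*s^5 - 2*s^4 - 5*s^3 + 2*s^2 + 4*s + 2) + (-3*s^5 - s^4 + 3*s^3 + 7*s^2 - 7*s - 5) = -s^5 - 3*s^4 - 2*s^3 + 9*s^2 - 3*s - 3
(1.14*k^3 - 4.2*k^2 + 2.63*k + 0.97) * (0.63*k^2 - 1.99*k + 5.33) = 0.7182*k^5 - 4.9146*k^4 + 16.0911*k^3 - 27.0086*k^2 + 12.0876*k + 5.1701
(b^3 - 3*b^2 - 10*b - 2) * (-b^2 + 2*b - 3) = -b^5 + 5*b^4 + b^3 - 9*b^2 + 26*b + 6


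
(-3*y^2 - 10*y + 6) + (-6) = -3*y^2 - 10*y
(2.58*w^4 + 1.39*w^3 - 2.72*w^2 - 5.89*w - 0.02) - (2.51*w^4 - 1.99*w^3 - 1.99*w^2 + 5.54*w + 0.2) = 0.0700000000000003*w^4 + 3.38*w^3 - 0.73*w^2 - 11.43*w - 0.22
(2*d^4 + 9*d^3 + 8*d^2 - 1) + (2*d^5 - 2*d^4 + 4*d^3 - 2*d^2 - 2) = 2*d^5 + 13*d^3 + 6*d^2 - 3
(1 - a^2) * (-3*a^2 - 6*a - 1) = 3*a^4 + 6*a^3 - 2*a^2 - 6*a - 1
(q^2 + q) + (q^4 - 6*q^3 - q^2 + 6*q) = q^4 - 6*q^3 + 7*q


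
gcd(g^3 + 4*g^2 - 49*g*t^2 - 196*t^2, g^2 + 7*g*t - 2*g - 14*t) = g + 7*t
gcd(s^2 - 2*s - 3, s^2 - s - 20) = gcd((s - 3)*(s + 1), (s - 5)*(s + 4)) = 1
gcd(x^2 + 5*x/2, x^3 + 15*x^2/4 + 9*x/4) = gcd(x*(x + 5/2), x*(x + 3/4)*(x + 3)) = x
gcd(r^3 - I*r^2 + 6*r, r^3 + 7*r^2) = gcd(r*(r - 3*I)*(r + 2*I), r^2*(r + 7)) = r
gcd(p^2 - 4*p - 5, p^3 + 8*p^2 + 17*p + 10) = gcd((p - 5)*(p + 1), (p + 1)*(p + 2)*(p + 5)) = p + 1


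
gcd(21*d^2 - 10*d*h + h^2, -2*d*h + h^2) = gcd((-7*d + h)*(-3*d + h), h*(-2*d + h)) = 1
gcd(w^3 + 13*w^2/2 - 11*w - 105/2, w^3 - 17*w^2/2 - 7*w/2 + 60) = w^2 - w/2 - 15/2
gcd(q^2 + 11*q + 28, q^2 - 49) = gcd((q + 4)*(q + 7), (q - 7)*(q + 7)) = q + 7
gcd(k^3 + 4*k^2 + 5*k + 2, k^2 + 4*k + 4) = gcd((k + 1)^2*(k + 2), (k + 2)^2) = k + 2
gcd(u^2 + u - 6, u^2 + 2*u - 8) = u - 2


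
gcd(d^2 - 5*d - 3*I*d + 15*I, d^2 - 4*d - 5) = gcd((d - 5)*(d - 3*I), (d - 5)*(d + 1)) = d - 5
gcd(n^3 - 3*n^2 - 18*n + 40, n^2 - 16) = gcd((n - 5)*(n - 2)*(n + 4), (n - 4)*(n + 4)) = n + 4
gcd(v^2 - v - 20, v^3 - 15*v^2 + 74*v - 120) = v - 5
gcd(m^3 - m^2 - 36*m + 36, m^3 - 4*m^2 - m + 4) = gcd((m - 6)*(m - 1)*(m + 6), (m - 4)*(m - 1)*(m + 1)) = m - 1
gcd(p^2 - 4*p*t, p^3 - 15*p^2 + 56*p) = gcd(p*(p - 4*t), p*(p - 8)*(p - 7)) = p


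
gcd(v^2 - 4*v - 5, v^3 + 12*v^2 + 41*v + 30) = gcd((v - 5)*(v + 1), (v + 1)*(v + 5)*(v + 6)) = v + 1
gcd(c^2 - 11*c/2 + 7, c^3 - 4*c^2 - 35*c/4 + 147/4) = c - 7/2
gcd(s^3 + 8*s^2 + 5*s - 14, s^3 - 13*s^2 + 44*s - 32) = s - 1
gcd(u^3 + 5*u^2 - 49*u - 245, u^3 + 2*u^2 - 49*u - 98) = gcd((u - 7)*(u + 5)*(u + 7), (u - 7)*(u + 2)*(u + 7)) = u^2 - 49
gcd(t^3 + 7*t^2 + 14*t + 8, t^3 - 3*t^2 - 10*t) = t + 2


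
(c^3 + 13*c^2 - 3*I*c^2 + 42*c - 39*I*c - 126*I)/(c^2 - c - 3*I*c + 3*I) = (c^2 + 13*c + 42)/(c - 1)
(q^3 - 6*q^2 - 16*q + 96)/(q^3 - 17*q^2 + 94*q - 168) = (q + 4)/(q - 7)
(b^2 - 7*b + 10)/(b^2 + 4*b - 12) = (b - 5)/(b + 6)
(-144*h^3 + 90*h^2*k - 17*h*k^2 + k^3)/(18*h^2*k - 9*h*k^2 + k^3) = (-8*h + k)/k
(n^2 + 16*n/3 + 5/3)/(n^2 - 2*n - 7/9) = 3*(n + 5)/(3*n - 7)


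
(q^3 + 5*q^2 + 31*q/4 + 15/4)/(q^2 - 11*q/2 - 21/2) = (2*q^2 + 7*q + 5)/(2*(q - 7))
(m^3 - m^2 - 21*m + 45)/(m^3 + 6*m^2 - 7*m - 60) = (m - 3)/(m + 4)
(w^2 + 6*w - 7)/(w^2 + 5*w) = (w^2 + 6*w - 7)/(w*(w + 5))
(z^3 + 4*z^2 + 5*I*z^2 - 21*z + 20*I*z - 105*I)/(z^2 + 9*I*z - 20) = (z^2 + 4*z - 21)/(z + 4*I)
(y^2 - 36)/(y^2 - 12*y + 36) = (y + 6)/(y - 6)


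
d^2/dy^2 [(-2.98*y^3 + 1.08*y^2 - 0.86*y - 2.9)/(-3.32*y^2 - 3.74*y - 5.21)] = (-1.13686837721616e-13*y^5 - 2.8421709430404e-14*y^4 + 26.0536*y^3 + 652.274568*y^2 + 612.135276*y - 111.341824)/(36.594368*y^6 + 123.671328*y^5 + 311.596608*y^4 + 440.462792*y^3 + 488.981424*y^2 + 304.556802*y + 141.420761)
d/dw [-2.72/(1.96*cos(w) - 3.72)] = -5.3312*sin(w)/(1.96*cos(w) - 3.72)^2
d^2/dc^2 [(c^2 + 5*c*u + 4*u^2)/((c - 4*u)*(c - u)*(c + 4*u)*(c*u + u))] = 2*(3*c^5 - 9*c^4*u + 3*c^4 - 19*c^3*u^2 + 3*c^3*u + c^3 + 87*c^2*u^3 - 69*c^2*u^2 + 3*c^2*u - 60*c*u^4 + 135*c*u^3 - 27*c*u^2 + 16*u^5 - 36*u^4 + 41*u^3)/(u*(c^9 - 15*c^8*u + 3*c^8 + 87*c^7*u^2 - 45*c^7*u + 3*c^7 - 245*c^6*u^3 + 261*c^6*u^2 - 45*c^6*u + c^6 + 348*c^5*u^4 - 735*c^5*u^3 + 261*c^5*u^2 - 15*c^5*u - 240*c^4*u^5 + 1044*c^4*u^4 - 735*c^4*u^3 + 87*c^4*u^2 + 64*c^3*u^6 - 720*c^3*u^5 + 1044*c^3*u^4 - 245*c^3*u^3 + 192*c^2*u^6 - 720*c^2*u^5 + 348*c^2*u^4 + 192*c*u^6 - 240*c*u^5 + 64*u^6))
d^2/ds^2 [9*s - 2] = 0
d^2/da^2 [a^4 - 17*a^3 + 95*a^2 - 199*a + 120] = 12*a^2 - 102*a + 190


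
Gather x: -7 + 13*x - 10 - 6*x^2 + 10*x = -6*x^2 + 23*x - 17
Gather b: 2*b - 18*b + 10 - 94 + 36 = -16*b - 48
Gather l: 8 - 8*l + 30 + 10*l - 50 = 2*l - 12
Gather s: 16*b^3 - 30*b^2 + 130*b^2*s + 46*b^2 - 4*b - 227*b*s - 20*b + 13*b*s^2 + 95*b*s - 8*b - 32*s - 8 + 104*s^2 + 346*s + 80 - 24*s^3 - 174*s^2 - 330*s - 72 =16*b^3 + 16*b^2 - 32*b - 24*s^3 + s^2*(13*b - 70) + s*(130*b^2 - 132*b - 16)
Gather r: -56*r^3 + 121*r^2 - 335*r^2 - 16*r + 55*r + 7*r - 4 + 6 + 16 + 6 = -56*r^3 - 214*r^2 + 46*r + 24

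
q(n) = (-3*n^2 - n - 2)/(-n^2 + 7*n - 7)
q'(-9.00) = -0.09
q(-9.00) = 1.56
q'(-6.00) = -0.14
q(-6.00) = 1.22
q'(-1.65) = -0.22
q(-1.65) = 0.40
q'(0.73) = 6.31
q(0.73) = 1.79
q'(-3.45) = -0.20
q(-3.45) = 0.80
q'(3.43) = -3.91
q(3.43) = -7.76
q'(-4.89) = -0.16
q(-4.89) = 1.06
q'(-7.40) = -0.11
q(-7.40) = 1.40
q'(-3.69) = -0.19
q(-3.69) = 0.84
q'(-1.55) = -0.22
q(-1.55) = 0.38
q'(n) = (-6*n - 1)/(-n^2 + 7*n - 7) + (2*n - 7)*(-3*n^2 - n - 2)/(-n^2 + 7*n - 7)^2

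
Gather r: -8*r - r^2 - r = -r^2 - 9*r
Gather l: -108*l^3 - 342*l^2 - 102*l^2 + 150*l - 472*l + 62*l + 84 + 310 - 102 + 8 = -108*l^3 - 444*l^2 - 260*l + 300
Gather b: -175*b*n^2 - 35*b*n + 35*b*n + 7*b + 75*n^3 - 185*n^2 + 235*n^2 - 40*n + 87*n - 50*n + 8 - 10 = b*(7 - 175*n^2) + 75*n^3 + 50*n^2 - 3*n - 2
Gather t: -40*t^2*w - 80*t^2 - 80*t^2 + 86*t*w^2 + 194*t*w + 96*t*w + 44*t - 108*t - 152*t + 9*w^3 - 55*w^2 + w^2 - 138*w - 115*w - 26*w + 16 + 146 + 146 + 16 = t^2*(-40*w - 160) + t*(86*w^2 + 290*w - 216) + 9*w^3 - 54*w^2 - 279*w + 324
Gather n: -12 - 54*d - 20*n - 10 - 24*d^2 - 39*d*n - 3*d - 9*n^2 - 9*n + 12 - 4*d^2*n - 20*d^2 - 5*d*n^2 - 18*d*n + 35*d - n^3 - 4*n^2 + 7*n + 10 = -44*d^2 - 22*d - n^3 + n^2*(-5*d - 13) + n*(-4*d^2 - 57*d - 22)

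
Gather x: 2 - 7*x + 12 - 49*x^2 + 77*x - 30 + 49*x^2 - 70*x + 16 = 0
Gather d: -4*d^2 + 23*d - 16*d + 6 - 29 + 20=-4*d^2 + 7*d - 3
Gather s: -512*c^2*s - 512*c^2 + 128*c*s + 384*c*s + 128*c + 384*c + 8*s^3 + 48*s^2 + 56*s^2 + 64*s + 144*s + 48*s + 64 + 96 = -512*c^2 + 512*c + 8*s^3 + 104*s^2 + s*(-512*c^2 + 512*c + 256) + 160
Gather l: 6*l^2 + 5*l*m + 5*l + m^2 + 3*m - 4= 6*l^2 + l*(5*m + 5) + m^2 + 3*m - 4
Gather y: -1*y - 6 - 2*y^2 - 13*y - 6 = -2*y^2 - 14*y - 12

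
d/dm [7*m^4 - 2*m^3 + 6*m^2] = 2*m*(14*m^2 - 3*m + 6)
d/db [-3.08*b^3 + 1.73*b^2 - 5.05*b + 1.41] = -9.24*b^2 + 3.46*b - 5.05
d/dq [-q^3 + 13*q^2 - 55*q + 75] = -3*q^2 + 26*q - 55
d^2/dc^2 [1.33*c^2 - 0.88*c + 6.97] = 2.66000000000000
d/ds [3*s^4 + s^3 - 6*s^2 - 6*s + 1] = 12*s^3 + 3*s^2 - 12*s - 6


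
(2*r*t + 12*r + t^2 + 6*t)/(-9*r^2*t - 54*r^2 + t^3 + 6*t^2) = (-2*r - t)/(9*r^2 - t^2)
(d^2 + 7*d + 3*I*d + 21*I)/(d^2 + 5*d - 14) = (d + 3*I)/(d - 2)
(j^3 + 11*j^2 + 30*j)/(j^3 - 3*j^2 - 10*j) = (j^2 + 11*j + 30)/(j^2 - 3*j - 10)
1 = 1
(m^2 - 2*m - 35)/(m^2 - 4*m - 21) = (m + 5)/(m + 3)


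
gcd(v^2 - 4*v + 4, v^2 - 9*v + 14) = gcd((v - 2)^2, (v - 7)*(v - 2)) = v - 2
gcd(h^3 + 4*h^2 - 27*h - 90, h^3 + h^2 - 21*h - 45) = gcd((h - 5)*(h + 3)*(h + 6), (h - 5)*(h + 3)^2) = h^2 - 2*h - 15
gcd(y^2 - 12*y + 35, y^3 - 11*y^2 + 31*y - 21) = y - 7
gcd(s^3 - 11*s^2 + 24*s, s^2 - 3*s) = s^2 - 3*s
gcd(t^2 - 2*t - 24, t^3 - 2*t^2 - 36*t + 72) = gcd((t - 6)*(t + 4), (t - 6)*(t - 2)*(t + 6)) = t - 6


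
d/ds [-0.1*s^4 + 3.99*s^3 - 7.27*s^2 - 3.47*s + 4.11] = -0.4*s^3 + 11.97*s^2 - 14.54*s - 3.47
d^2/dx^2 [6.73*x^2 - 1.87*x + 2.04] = 13.4600000000000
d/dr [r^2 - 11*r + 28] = 2*r - 11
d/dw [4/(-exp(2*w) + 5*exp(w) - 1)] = (8*exp(w) - 20)*exp(w)/(exp(2*w) - 5*exp(w) + 1)^2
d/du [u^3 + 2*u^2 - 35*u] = 3*u^2 + 4*u - 35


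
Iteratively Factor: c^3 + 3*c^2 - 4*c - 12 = (c - 2)*(c^2 + 5*c + 6) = (c - 2)*(c + 3)*(c + 2)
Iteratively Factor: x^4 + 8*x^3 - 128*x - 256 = (x + 4)*(x^3 + 4*x^2 - 16*x - 64) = (x + 4)^2*(x^2 - 16) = (x + 4)^3*(x - 4)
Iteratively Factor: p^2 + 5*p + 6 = (p + 3)*(p + 2)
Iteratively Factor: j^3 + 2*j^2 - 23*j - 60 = (j + 3)*(j^2 - j - 20) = (j + 3)*(j + 4)*(j - 5)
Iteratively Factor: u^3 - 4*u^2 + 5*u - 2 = (u - 1)*(u^2 - 3*u + 2) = (u - 2)*(u - 1)*(u - 1)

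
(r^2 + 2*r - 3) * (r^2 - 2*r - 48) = r^4 - 55*r^2 - 90*r + 144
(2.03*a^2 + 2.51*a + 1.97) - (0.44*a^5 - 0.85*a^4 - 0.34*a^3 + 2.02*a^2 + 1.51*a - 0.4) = -0.44*a^5 + 0.85*a^4 + 0.34*a^3 + 0.00999999999999979*a^2 + 1.0*a + 2.37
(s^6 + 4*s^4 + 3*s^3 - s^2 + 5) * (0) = 0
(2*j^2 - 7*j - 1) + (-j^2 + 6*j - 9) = j^2 - j - 10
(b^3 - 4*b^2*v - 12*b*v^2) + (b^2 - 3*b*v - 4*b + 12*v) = b^3 - 4*b^2*v + b^2 - 12*b*v^2 - 3*b*v - 4*b + 12*v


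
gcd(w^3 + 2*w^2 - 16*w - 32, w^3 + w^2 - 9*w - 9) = 1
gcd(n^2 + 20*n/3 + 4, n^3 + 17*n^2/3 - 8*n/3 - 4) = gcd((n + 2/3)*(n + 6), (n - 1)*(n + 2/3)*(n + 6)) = n^2 + 20*n/3 + 4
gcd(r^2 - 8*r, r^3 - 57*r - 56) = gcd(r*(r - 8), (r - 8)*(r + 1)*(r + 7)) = r - 8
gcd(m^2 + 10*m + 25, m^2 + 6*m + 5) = m + 5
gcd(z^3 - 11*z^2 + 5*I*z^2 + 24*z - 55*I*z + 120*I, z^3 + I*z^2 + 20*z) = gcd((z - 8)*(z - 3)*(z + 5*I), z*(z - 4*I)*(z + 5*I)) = z + 5*I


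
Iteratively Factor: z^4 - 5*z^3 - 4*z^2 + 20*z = (z - 2)*(z^3 - 3*z^2 - 10*z) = (z - 2)*(z + 2)*(z^2 - 5*z) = z*(z - 2)*(z + 2)*(z - 5)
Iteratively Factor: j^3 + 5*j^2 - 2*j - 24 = (j + 4)*(j^2 + j - 6) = (j + 3)*(j + 4)*(j - 2)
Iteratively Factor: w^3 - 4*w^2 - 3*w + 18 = (w - 3)*(w^2 - w - 6) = (w - 3)*(w + 2)*(w - 3)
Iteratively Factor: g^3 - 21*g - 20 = (g + 4)*(g^2 - 4*g - 5) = (g + 1)*(g + 4)*(g - 5)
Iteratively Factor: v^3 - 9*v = (v + 3)*(v^2 - 3*v) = v*(v + 3)*(v - 3)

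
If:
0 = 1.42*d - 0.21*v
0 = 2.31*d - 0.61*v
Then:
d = 0.00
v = 0.00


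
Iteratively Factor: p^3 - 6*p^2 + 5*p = (p)*(p^2 - 6*p + 5) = p*(p - 5)*(p - 1)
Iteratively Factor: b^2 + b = (b + 1)*(b)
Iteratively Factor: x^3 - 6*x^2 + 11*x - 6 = (x - 1)*(x^2 - 5*x + 6) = (x - 3)*(x - 1)*(x - 2)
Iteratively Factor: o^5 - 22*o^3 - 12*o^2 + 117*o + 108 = (o + 3)*(o^4 - 3*o^3 - 13*o^2 + 27*o + 36) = (o - 4)*(o + 3)*(o^3 + o^2 - 9*o - 9) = (o - 4)*(o + 3)^2*(o^2 - 2*o - 3) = (o - 4)*(o + 1)*(o + 3)^2*(o - 3)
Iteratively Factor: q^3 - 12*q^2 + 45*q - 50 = (q - 5)*(q^2 - 7*q + 10) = (q - 5)^2*(q - 2)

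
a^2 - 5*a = a*(a - 5)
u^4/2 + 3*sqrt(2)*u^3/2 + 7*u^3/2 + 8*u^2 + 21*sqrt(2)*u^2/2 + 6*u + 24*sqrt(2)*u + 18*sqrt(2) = (u/2 + 1)*(u + 2)*(u + 3)*(u + 3*sqrt(2))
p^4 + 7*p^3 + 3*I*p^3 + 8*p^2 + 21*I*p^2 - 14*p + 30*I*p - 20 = (p + 2)*(p + 5)*(p + I)*(p + 2*I)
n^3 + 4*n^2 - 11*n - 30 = (n - 3)*(n + 2)*(n + 5)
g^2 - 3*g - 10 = (g - 5)*(g + 2)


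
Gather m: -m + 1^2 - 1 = -m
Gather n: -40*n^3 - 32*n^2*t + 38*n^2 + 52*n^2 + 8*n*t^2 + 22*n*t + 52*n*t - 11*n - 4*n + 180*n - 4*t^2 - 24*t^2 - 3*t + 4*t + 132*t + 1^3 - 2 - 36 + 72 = -40*n^3 + n^2*(90 - 32*t) + n*(8*t^2 + 74*t + 165) - 28*t^2 + 133*t + 35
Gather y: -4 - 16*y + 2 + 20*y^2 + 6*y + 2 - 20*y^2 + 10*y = 0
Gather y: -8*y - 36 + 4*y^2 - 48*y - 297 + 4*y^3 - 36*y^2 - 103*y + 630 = 4*y^3 - 32*y^2 - 159*y + 297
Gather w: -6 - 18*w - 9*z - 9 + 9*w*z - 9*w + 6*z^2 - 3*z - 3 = w*(9*z - 27) + 6*z^2 - 12*z - 18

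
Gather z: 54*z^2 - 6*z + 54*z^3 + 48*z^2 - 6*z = 54*z^3 + 102*z^2 - 12*z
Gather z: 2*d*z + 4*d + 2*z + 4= 4*d + z*(2*d + 2) + 4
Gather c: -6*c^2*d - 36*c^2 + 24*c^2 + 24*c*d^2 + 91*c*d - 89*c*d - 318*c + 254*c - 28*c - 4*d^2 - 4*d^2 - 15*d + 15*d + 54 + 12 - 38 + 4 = c^2*(-6*d - 12) + c*(24*d^2 + 2*d - 92) - 8*d^2 + 32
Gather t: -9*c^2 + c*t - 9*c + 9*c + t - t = -9*c^2 + c*t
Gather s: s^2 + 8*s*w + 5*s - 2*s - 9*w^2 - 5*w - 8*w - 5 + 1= s^2 + s*(8*w + 3) - 9*w^2 - 13*w - 4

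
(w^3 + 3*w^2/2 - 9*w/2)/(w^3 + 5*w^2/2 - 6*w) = (w + 3)/(w + 4)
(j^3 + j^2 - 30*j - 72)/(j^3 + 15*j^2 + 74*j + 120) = (j^2 - 3*j - 18)/(j^2 + 11*j + 30)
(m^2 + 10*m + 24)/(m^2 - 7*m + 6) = (m^2 + 10*m + 24)/(m^2 - 7*m + 6)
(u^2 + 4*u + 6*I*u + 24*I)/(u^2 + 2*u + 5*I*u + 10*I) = (u^2 + u*(4 + 6*I) + 24*I)/(u^2 + u*(2 + 5*I) + 10*I)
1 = 1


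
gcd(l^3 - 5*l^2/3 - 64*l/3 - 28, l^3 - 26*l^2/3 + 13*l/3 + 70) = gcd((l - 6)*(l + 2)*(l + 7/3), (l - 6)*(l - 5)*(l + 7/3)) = l^2 - 11*l/3 - 14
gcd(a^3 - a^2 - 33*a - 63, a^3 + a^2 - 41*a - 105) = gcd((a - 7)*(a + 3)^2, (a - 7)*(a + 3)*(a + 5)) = a^2 - 4*a - 21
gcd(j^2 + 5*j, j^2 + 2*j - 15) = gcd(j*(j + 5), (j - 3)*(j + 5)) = j + 5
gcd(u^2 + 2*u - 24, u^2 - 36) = u + 6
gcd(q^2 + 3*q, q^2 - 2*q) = q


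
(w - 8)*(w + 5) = w^2 - 3*w - 40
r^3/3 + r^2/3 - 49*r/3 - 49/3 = (r/3 + 1/3)*(r - 7)*(r + 7)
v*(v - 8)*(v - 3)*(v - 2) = v^4 - 13*v^3 + 46*v^2 - 48*v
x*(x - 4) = x^2 - 4*x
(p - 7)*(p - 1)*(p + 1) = p^3 - 7*p^2 - p + 7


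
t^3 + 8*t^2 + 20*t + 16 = (t + 2)^2*(t + 4)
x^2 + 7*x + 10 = (x + 2)*(x + 5)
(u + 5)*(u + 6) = u^2 + 11*u + 30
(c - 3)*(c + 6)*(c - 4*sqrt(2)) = c^3 - 4*sqrt(2)*c^2 + 3*c^2 - 18*c - 12*sqrt(2)*c + 72*sqrt(2)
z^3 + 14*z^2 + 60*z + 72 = (z + 2)*(z + 6)^2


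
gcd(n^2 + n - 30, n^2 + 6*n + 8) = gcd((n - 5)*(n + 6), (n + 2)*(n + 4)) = 1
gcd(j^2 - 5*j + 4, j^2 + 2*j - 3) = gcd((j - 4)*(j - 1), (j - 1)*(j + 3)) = j - 1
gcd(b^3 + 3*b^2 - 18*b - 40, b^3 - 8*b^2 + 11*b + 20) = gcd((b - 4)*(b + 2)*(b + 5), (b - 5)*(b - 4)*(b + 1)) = b - 4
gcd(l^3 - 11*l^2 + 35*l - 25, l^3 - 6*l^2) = 1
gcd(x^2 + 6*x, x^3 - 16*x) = x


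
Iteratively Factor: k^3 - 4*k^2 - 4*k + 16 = (k + 2)*(k^2 - 6*k + 8) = (k - 4)*(k + 2)*(k - 2)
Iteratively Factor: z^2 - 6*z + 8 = (z - 4)*(z - 2)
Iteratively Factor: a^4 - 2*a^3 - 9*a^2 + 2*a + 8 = (a + 2)*(a^3 - 4*a^2 - a + 4) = (a - 1)*(a + 2)*(a^2 - 3*a - 4) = (a - 4)*(a - 1)*(a + 2)*(a + 1)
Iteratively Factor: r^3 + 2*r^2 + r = (r)*(r^2 + 2*r + 1) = r*(r + 1)*(r + 1)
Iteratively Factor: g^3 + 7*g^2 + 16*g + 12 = (g + 3)*(g^2 + 4*g + 4) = (g + 2)*(g + 3)*(g + 2)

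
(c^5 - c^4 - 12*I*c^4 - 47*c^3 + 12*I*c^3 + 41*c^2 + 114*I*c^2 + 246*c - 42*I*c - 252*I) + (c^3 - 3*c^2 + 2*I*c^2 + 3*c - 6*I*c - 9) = c^5 - c^4 - 12*I*c^4 - 46*c^3 + 12*I*c^3 + 38*c^2 + 116*I*c^2 + 249*c - 48*I*c - 9 - 252*I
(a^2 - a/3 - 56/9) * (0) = 0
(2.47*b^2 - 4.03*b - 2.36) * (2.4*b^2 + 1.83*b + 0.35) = 5.928*b^4 - 5.1519*b^3 - 12.1744*b^2 - 5.7293*b - 0.826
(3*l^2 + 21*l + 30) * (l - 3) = 3*l^3 + 12*l^2 - 33*l - 90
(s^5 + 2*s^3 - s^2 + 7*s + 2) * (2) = 2*s^5 + 4*s^3 - 2*s^2 + 14*s + 4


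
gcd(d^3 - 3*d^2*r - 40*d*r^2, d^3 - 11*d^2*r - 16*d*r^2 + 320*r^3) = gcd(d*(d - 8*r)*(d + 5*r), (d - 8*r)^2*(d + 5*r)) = -d^2 + 3*d*r + 40*r^2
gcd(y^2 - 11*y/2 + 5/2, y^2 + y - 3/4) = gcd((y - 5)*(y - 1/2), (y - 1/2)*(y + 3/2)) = y - 1/2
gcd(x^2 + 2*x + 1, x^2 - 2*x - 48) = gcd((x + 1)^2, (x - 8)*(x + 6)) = 1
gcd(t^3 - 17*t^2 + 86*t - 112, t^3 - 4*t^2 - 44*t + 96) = t^2 - 10*t + 16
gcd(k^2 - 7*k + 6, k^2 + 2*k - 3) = k - 1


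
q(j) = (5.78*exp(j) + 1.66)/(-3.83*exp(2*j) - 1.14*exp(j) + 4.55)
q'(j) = (5.78*exp(j) + 1.66)*(7.66*exp(2*j) + 1.14*exp(j))/(-3.83*exp(2*j) - 1.14*exp(j) + 4.55)^2 + 5.78*exp(j)/(-3.83*exp(2*j) - 1.14*exp(j) + 4.55)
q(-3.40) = 0.41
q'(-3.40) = 0.05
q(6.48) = -0.00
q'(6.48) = 0.00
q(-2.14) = 0.54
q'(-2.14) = 0.19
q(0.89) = -0.75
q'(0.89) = 1.06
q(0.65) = -1.09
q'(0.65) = 1.88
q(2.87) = -0.09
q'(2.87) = 0.09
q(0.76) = -0.91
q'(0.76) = 1.41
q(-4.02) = 0.39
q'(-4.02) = 0.02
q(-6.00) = 0.37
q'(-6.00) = 0.00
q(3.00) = -0.08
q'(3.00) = 0.08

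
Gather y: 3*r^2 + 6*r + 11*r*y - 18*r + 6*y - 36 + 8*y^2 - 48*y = 3*r^2 - 12*r + 8*y^2 + y*(11*r - 42) - 36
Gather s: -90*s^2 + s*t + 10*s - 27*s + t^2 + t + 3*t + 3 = -90*s^2 + s*(t - 17) + t^2 + 4*t + 3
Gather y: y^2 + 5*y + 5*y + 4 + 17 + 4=y^2 + 10*y + 25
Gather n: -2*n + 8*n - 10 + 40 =6*n + 30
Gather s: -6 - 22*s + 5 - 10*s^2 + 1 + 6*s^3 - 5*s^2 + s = 6*s^3 - 15*s^2 - 21*s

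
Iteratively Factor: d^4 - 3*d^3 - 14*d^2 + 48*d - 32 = (d + 4)*(d^3 - 7*d^2 + 14*d - 8) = (d - 2)*(d + 4)*(d^2 - 5*d + 4) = (d - 4)*(d - 2)*(d + 4)*(d - 1)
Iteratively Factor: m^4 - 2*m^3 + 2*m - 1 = (m - 1)*(m^3 - m^2 - m + 1) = (m - 1)^2*(m^2 - 1) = (m - 1)^3*(m + 1)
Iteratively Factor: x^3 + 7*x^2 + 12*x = (x)*(x^2 + 7*x + 12) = x*(x + 4)*(x + 3)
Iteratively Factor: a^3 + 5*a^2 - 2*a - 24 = (a + 4)*(a^2 + a - 6) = (a - 2)*(a + 4)*(a + 3)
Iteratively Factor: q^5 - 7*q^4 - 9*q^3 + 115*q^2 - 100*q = (q + 4)*(q^4 - 11*q^3 + 35*q^2 - 25*q) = (q - 5)*(q + 4)*(q^3 - 6*q^2 + 5*q) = (q - 5)^2*(q + 4)*(q^2 - q) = (q - 5)^2*(q - 1)*(q + 4)*(q)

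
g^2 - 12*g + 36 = (g - 6)^2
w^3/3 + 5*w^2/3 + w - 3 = (w/3 + 1)*(w - 1)*(w + 3)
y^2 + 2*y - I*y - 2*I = (y + 2)*(y - I)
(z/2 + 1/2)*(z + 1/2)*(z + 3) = z^3/2 + 9*z^2/4 + 5*z/2 + 3/4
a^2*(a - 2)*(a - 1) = a^4 - 3*a^3 + 2*a^2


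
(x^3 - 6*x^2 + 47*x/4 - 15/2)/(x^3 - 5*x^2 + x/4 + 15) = (2*x^2 - 7*x + 6)/(2*x^2 - 5*x - 12)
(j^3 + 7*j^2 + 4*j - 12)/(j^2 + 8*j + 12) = j - 1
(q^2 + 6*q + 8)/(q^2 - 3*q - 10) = (q + 4)/(q - 5)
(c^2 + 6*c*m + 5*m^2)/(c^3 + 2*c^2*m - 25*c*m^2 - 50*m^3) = (c + m)/(c^2 - 3*c*m - 10*m^2)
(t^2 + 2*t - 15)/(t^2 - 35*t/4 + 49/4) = 4*(t^2 + 2*t - 15)/(4*t^2 - 35*t + 49)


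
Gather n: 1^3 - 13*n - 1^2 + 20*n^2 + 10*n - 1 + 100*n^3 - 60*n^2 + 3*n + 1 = 100*n^3 - 40*n^2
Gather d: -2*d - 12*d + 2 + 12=14 - 14*d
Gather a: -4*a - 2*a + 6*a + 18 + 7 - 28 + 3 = 0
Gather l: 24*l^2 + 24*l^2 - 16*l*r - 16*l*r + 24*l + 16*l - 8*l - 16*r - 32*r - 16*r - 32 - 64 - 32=48*l^2 + l*(32 - 32*r) - 64*r - 128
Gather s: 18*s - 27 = 18*s - 27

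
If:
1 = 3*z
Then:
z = 1/3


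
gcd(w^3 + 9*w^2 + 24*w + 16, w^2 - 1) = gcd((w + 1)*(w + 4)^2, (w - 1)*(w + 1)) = w + 1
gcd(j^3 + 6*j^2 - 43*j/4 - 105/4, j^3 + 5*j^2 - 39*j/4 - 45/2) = j^2 - j - 15/4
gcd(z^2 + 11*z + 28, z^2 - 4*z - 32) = z + 4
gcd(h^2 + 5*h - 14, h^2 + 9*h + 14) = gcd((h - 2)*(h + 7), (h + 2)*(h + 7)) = h + 7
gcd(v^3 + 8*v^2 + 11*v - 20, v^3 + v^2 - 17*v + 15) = v^2 + 4*v - 5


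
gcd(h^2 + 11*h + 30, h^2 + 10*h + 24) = h + 6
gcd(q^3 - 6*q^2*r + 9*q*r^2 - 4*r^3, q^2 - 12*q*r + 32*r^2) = q - 4*r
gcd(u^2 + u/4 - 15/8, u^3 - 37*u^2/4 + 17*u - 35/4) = u - 5/4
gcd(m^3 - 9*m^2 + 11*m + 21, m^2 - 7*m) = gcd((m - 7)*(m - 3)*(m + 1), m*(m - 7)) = m - 7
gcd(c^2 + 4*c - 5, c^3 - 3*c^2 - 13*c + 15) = c - 1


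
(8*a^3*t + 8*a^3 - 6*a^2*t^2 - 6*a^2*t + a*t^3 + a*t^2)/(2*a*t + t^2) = a*(8*a^2*t + 8*a^2 - 6*a*t^2 - 6*a*t + t^3 + t^2)/(t*(2*a + t))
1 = 1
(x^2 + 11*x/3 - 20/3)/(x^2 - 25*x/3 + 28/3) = (x + 5)/(x - 7)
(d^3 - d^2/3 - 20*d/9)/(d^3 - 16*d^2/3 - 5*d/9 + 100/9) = d/(d - 5)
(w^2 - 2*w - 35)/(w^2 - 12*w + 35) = (w + 5)/(w - 5)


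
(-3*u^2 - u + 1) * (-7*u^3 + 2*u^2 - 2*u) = 21*u^5 + u^4 - 3*u^3 + 4*u^2 - 2*u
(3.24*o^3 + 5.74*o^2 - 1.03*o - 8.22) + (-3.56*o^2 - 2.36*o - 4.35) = 3.24*o^3 + 2.18*o^2 - 3.39*o - 12.57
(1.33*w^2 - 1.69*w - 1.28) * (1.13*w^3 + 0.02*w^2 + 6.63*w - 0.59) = 1.5029*w^5 - 1.8831*w^4 + 7.3377*w^3 - 12.015*w^2 - 7.4893*w + 0.7552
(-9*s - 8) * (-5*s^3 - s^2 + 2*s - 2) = 45*s^4 + 49*s^3 - 10*s^2 + 2*s + 16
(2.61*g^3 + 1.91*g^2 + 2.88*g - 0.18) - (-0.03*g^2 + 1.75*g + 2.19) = 2.61*g^3 + 1.94*g^2 + 1.13*g - 2.37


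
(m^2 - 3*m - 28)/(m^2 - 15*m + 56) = (m + 4)/(m - 8)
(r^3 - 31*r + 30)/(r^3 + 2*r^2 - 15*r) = (r^3 - 31*r + 30)/(r*(r^2 + 2*r - 15))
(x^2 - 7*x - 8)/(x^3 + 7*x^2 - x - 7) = (x - 8)/(x^2 + 6*x - 7)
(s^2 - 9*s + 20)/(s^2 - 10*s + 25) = (s - 4)/(s - 5)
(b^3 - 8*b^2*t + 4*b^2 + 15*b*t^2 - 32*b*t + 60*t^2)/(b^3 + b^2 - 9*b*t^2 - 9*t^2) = (b^2 - 5*b*t + 4*b - 20*t)/(b^2 + 3*b*t + b + 3*t)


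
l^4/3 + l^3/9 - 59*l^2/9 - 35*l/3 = l*(l/3 + 1)*(l - 5)*(l + 7/3)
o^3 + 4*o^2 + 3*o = o*(o + 1)*(o + 3)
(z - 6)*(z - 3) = z^2 - 9*z + 18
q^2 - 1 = (q - 1)*(q + 1)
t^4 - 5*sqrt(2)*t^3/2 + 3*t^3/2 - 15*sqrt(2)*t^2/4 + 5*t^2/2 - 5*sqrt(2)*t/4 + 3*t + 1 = (t + 1/2)*(t + 1)*(t - 2*sqrt(2))*(t - sqrt(2)/2)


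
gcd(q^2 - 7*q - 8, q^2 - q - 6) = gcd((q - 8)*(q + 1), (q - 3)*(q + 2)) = 1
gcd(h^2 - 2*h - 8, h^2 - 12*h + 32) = h - 4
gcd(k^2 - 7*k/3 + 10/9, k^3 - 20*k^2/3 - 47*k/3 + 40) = k - 5/3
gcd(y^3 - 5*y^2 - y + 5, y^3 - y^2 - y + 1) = y^2 - 1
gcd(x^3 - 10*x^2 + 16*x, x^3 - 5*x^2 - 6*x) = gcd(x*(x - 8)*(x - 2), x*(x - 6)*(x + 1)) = x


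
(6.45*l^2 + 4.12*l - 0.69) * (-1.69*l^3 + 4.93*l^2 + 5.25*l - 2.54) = -10.9005*l^5 + 24.8357*l^4 + 55.3402*l^3 + 1.8453*l^2 - 14.0873*l + 1.7526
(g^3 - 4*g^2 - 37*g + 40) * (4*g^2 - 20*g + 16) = 4*g^5 - 36*g^4 - 52*g^3 + 836*g^2 - 1392*g + 640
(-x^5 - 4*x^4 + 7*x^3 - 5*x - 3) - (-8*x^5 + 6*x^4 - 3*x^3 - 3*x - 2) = 7*x^5 - 10*x^4 + 10*x^3 - 2*x - 1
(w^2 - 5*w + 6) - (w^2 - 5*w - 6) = 12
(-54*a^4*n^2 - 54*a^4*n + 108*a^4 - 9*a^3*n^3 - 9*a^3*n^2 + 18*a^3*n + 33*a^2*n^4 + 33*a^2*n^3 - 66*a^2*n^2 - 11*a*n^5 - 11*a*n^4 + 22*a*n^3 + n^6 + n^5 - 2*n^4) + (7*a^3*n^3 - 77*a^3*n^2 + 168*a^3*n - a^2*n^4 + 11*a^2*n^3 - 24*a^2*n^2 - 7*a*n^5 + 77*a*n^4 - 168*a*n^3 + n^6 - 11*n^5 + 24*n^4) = -54*a^4*n^2 - 54*a^4*n + 108*a^4 - 2*a^3*n^3 - 86*a^3*n^2 + 186*a^3*n + 32*a^2*n^4 + 44*a^2*n^3 - 90*a^2*n^2 - 18*a*n^5 + 66*a*n^4 - 146*a*n^3 + 2*n^6 - 10*n^5 + 22*n^4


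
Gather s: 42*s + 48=42*s + 48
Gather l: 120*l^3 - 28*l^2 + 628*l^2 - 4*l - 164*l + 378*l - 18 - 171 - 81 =120*l^3 + 600*l^2 + 210*l - 270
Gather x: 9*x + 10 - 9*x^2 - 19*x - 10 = -9*x^2 - 10*x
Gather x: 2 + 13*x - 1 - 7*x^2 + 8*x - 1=-7*x^2 + 21*x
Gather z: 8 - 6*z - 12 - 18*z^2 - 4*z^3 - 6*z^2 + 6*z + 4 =-4*z^3 - 24*z^2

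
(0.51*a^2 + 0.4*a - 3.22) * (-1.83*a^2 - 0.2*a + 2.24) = -0.9333*a^4 - 0.834*a^3 + 6.955*a^2 + 1.54*a - 7.2128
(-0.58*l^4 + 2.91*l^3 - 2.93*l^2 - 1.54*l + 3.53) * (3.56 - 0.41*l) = 0.2378*l^5 - 3.2579*l^4 + 11.5609*l^3 - 9.7994*l^2 - 6.9297*l + 12.5668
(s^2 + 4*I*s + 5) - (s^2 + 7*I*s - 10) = -3*I*s + 15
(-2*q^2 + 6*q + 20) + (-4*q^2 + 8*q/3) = -6*q^2 + 26*q/3 + 20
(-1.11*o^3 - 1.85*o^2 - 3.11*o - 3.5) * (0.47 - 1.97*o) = 2.1867*o^4 + 3.1228*o^3 + 5.2572*o^2 + 5.4333*o - 1.645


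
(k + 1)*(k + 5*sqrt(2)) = k^2 + k + 5*sqrt(2)*k + 5*sqrt(2)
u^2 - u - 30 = (u - 6)*(u + 5)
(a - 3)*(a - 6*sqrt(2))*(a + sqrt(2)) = a^3 - 5*sqrt(2)*a^2 - 3*a^2 - 12*a + 15*sqrt(2)*a + 36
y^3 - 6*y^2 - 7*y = y*(y - 7)*(y + 1)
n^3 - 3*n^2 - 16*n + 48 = (n - 4)*(n - 3)*(n + 4)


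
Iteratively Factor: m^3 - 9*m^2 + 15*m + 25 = (m + 1)*(m^2 - 10*m + 25) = (m - 5)*(m + 1)*(m - 5)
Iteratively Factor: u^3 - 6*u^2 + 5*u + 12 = (u + 1)*(u^2 - 7*u + 12) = (u - 3)*(u + 1)*(u - 4)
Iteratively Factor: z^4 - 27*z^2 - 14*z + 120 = (z + 4)*(z^3 - 4*z^2 - 11*z + 30) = (z - 5)*(z + 4)*(z^2 + z - 6) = (z - 5)*(z - 2)*(z + 4)*(z + 3)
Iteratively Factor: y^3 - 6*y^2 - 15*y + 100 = (y - 5)*(y^2 - y - 20) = (y - 5)^2*(y + 4)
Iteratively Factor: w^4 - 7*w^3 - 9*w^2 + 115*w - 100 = (w + 4)*(w^3 - 11*w^2 + 35*w - 25) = (w - 1)*(w + 4)*(w^2 - 10*w + 25) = (w - 5)*(w - 1)*(w + 4)*(w - 5)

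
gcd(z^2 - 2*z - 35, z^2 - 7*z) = z - 7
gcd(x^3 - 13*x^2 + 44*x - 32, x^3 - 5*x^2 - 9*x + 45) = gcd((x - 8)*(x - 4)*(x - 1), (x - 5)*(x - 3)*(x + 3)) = 1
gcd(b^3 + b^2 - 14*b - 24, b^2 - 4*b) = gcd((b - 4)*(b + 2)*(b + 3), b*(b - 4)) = b - 4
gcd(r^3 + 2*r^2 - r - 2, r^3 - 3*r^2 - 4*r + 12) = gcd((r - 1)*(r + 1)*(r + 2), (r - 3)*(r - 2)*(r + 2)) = r + 2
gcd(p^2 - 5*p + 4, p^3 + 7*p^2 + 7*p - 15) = p - 1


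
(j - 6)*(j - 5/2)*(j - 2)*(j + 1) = j^4 - 19*j^3/2 + 43*j^2/2 + 2*j - 30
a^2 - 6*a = a*(a - 6)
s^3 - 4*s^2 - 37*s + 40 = (s - 8)*(s - 1)*(s + 5)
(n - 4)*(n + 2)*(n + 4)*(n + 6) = n^4 + 8*n^3 - 4*n^2 - 128*n - 192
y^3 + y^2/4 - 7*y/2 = y*(y - 7/4)*(y + 2)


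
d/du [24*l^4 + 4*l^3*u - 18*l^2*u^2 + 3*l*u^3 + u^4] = 4*l^3 - 36*l^2*u + 9*l*u^2 + 4*u^3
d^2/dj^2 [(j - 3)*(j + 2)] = 2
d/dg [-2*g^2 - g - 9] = -4*g - 1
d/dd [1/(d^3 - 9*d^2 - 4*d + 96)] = (-3*d^2 + 18*d + 4)/(d^3 - 9*d^2 - 4*d + 96)^2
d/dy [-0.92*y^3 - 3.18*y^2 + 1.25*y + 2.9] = -2.76*y^2 - 6.36*y + 1.25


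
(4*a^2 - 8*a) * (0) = 0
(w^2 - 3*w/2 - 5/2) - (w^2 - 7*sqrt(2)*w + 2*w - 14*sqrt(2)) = -7*w/2 + 7*sqrt(2)*w - 5/2 + 14*sqrt(2)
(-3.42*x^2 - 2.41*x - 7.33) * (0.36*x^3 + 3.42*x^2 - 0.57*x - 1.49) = -1.2312*x^5 - 12.564*x^4 - 8.9316*x^3 - 18.5991*x^2 + 7.769*x + 10.9217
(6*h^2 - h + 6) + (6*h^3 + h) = 6*h^3 + 6*h^2 + 6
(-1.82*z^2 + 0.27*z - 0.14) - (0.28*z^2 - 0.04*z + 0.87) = -2.1*z^2 + 0.31*z - 1.01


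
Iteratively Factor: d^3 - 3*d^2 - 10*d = (d - 5)*(d^2 + 2*d) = (d - 5)*(d + 2)*(d)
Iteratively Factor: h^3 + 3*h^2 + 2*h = (h + 1)*(h^2 + 2*h) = (h + 1)*(h + 2)*(h)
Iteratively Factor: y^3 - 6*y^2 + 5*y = (y)*(y^2 - 6*y + 5) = y*(y - 5)*(y - 1)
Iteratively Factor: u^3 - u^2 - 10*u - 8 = (u + 2)*(u^2 - 3*u - 4) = (u - 4)*(u + 2)*(u + 1)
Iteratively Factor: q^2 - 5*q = (q)*(q - 5)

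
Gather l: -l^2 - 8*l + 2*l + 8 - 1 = -l^2 - 6*l + 7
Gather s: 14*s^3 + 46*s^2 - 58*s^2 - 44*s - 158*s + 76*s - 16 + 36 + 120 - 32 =14*s^3 - 12*s^2 - 126*s + 108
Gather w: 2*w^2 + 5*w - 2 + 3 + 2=2*w^2 + 5*w + 3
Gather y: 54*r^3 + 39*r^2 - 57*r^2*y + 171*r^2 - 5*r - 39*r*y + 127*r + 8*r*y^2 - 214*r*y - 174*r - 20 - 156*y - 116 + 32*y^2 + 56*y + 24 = 54*r^3 + 210*r^2 - 52*r + y^2*(8*r + 32) + y*(-57*r^2 - 253*r - 100) - 112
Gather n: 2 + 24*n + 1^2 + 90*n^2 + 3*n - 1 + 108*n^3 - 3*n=108*n^3 + 90*n^2 + 24*n + 2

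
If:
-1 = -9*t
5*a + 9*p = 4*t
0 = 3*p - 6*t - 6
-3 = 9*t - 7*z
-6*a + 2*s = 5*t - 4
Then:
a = -176/45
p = 20/9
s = -1211/90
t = 1/9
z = 4/7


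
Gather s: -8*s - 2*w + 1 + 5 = -8*s - 2*w + 6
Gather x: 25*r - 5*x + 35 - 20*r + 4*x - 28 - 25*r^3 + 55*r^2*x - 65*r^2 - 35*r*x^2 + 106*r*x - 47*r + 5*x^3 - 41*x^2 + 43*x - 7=-25*r^3 - 65*r^2 - 42*r + 5*x^3 + x^2*(-35*r - 41) + x*(55*r^2 + 106*r + 42)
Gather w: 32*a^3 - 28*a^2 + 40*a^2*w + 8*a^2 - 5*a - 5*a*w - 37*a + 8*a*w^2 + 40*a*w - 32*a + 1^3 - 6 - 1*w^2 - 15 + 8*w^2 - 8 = 32*a^3 - 20*a^2 - 74*a + w^2*(8*a + 7) + w*(40*a^2 + 35*a) - 28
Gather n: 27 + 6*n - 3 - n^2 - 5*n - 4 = -n^2 + n + 20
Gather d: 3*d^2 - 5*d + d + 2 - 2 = 3*d^2 - 4*d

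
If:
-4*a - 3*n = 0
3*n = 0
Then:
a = 0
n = 0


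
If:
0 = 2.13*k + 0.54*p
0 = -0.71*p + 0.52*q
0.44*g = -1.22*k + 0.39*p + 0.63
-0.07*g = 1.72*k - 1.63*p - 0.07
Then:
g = 1.46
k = -0.00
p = 0.02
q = 0.02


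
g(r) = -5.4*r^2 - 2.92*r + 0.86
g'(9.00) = -100.12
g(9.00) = -462.82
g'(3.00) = -35.32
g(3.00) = -56.50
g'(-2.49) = 23.97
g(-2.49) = -25.35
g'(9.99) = -110.81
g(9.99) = -567.23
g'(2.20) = -26.68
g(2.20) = -31.70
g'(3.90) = -45.04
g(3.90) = -92.66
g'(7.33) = -82.08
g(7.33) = -310.68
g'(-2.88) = 28.18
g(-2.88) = -35.52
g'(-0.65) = 4.10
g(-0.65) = 0.48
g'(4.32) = -49.58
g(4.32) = -112.53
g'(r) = -10.8*r - 2.92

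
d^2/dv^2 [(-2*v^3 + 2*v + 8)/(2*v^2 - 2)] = 8*(3*v^2 + 1)/(v^6 - 3*v^4 + 3*v^2 - 1)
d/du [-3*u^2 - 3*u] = -6*u - 3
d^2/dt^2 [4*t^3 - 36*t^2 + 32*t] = 24*t - 72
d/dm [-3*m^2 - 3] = -6*m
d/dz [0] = 0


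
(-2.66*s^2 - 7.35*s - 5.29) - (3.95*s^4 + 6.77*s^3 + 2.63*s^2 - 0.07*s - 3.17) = -3.95*s^4 - 6.77*s^3 - 5.29*s^2 - 7.28*s - 2.12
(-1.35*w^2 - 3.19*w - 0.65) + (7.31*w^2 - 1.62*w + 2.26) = 5.96*w^2 - 4.81*w + 1.61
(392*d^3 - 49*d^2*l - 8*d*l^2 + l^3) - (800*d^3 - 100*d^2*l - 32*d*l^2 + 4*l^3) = -408*d^3 + 51*d^2*l + 24*d*l^2 - 3*l^3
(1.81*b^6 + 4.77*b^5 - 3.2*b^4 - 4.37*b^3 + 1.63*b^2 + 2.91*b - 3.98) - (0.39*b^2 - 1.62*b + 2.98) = 1.81*b^6 + 4.77*b^5 - 3.2*b^4 - 4.37*b^3 + 1.24*b^2 + 4.53*b - 6.96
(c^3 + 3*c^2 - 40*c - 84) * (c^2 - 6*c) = c^5 - 3*c^4 - 58*c^3 + 156*c^2 + 504*c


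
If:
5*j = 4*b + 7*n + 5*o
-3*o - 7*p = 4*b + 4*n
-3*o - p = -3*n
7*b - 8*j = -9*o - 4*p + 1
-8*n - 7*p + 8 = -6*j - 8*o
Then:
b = -1129/1677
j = -1076/1677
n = 28/1677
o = -212/1677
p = 240/559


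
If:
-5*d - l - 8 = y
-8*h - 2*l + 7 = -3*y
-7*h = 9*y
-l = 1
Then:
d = -196/155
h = 27/31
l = -1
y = -21/31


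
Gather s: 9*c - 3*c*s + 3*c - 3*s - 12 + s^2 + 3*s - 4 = -3*c*s + 12*c + s^2 - 16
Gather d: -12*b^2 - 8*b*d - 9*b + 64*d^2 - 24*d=-12*b^2 - 9*b + 64*d^2 + d*(-8*b - 24)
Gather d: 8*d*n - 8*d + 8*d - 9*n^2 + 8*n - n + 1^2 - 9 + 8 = 8*d*n - 9*n^2 + 7*n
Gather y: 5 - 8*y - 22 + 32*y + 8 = 24*y - 9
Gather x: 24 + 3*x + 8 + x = 4*x + 32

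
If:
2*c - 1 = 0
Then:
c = 1/2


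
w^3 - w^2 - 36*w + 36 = (w - 6)*(w - 1)*(w + 6)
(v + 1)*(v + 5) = v^2 + 6*v + 5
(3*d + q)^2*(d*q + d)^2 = 9*d^4*q^2 + 18*d^4*q + 9*d^4 + 6*d^3*q^3 + 12*d^3*q^2 + 6*d^3*q + d^2*q^4 + 2*d^2*q^3 + d^2*q^2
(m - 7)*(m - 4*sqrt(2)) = m^2 - 7*m - 4*sqrt(2)*m + 28*sqrt(2)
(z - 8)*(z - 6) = z^2 - 14*z + 48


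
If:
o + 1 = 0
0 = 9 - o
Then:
No Solution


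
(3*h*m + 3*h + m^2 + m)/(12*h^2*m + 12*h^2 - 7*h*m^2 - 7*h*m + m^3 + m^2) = (3*h + m)/(12*h^2 - 7*h*m + m^2)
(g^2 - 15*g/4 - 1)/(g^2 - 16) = (g + 1/4)/(g + 4)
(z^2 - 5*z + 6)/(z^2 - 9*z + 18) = (z - 2)/(z - 6)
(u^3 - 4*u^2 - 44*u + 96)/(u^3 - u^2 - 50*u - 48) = (u - 2)/(u + 1)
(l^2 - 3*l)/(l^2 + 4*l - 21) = l/(l + 7)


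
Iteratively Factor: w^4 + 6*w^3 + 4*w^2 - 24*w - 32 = (w + 2)*(w^3 + 4*w^2 - 4*w - 16) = (w - 2)*(w + 2)*(w^2 + 6*w + 8) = (w - 2)*(w + 2)^2*(w + 4)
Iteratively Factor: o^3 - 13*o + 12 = (o - 1)*(o^2 + o - 12) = (o - 1)*(o + 4)*(o - 3)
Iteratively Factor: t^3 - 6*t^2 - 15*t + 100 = (t - 5)*(t^2 - t - 20) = (t - 5)*(t + 4)*(t - 5)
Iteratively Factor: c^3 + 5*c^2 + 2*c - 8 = (c - 1)*(c^2 + 6*c + 8) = (c - 1)*(c + 2)*(c + 4)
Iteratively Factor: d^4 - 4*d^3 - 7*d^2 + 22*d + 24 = (d - 3)*(d^3 - d^2 - 10*d - 8) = (d - 3)*(d + 2)*(d^2 - 3*d - 4) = (d - 3)*(d + 1)*(d + 2)*(d - 4)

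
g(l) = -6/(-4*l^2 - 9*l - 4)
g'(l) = -6*(8*l + 9)/(-4*l^2 - 9*l - 4)^2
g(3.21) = 0.08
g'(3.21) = -0.04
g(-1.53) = -14.76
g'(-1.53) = 117.70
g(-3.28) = 0.34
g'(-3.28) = 0.34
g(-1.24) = -5.94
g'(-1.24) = 5.42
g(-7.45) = 0.04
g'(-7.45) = 0.01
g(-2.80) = 0.59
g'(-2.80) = 0.78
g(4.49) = 0.05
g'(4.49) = -0.02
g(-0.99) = -6.06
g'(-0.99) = -6.62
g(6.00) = 0.03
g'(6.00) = -0.00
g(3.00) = 0.09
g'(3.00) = -0.04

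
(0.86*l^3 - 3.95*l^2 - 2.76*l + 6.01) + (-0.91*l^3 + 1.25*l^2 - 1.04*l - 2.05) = -0.05*l^3 - 2.7*l^2 - 3.8*l + 3.96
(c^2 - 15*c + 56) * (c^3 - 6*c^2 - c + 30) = c^5 - 21*c^4 + 145*c^3 - 291*c^2 - 506*c + 1680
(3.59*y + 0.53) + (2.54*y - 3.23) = 6.13*y - 2.7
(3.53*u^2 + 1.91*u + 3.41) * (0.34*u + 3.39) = 1.2002*u^3 + 12.6161*u^2 + 7.6343*u + 11.5599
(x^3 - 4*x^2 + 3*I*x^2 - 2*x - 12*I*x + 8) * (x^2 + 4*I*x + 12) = x^5 - 4*x^4 + 7*I*x^4 - 2*x^3 - 28*I*x^3 + 8*x^2 + 28*I*x^2 - 24*x - 112*I*x + 96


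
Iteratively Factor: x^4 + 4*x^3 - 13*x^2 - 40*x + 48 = (x - 3)*(x^3 + 7*x^2 + 8*x - 16) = (x - 3)*(x - 1)*(x^2 + 8*x + 16) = (x - 3)*(x - 1)*(x + 4)*(x + 4)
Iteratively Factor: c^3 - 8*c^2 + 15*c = (c)*(c^2 - 8*c + 15) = c*(c - 3)*(c - 5)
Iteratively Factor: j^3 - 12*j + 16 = (j - 2)*(j^2 + 2*j - 8) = (j - 2)^2*(j + 4)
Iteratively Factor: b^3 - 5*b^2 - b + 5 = (b + 1)*(b^2 - 6*b + 5) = (b - 1)*(b + 1)*(b - 5)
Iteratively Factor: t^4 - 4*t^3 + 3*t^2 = (t - 3)*(t^3 - t^2) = (t - 3)*(t - 1)*(t^2) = t*(t - 3)*(t - 1)*(t)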